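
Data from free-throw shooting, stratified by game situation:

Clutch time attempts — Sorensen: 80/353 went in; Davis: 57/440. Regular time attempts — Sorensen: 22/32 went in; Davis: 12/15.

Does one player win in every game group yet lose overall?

No

Clutch time: Sorensen 80/353 = 22.7%, Davis 57/440 = 13.0% → Sorensen
Regular time: Sorensen 22/32 = 68.8%, Davis 12/15 = 80.0% → Davis
Overall: Sorensen 102/385 = 26.5%, Davis 69/455 = 15.2% → Sorensen
Neither sweeps: Sorensen wins 1 of 2 groups, Davis wins 1. Sorensen wins overall but not every group — no Simpson reversal.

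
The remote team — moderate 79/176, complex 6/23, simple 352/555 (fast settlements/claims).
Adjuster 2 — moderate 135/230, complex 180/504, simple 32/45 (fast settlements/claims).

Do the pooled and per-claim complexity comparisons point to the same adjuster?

Moderate: the remote team 79/176 = 44.9%, Adjuster 2 135/230 = 58.7% → Adjuster 2
Complex: the remote team 6/23 = 26.1%, Adjuster 2 180/504 = 35.7% → Adjuster 2
Simple: the remote team 352/555 = 63.4%, Adjuster 2 32/45 = 71.1% → Adjuster 2
Overall: the remote team 437/754 = 58.0%, Adjuster 2 347/779 = 44.5% → the remote team
Adjuster 2 wins each claim group but the remote team wins overall — the comparison reverses. Adjuster 2's claims skew toward complex, which has a lower base rate.

No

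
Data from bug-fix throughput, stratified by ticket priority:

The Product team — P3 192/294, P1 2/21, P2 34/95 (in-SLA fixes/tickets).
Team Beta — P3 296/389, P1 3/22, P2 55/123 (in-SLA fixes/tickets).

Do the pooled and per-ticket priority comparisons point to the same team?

Yes

P3: the Product team 192/294 = 65.3%, Team Beta 296/389 = 76.1% → Team Beta
P1: the Product team 2/21 = 9.5%, Team Beta 3/22 = 13.6% → Team Beta
P2: the Product team 34/95 = 35.8%, Team Beta 55/123 = 44.7% → Team Beta
Overall: the Product team 228/410 = 55.6%, Team Beta 354/534 = 66.3% → Team Beta
Team Beta wins overall and in every ticket group — no reversal.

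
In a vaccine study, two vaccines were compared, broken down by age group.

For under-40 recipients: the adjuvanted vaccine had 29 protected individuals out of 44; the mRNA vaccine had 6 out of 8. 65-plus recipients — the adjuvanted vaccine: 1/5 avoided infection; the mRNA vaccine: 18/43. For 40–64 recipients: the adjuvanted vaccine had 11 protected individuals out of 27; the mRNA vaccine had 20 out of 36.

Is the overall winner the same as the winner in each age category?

No

Under-40: the adjuvanted vaccine 29/44 = 65.9%, the mRNA vaccine 6/8 = 75.0% → the mRNA vaccine
65-plus: the adjuvanted vaccine 1/5 = 20.0%, the mRNA vaccine 18/43 = 41.9% → the mRNA vaccine
40–64: the adjuvanted vaccine 11/27 = 40.7%, the mRNA vaccine 20/36 = 55.6% → the mRNA vaccine
Overall: the adjuvanted vaccine 41/76 = 53.9%, the mRNA vaccine 44/87 = 50.6% → the adjuvanted vaccine
The mRNA vaccine wins each age group but the adjuvanted vaccine wins overall — the comparison reverses. The mRNA vaccine's recipients skew toward 65-plus, which has a lower base rate.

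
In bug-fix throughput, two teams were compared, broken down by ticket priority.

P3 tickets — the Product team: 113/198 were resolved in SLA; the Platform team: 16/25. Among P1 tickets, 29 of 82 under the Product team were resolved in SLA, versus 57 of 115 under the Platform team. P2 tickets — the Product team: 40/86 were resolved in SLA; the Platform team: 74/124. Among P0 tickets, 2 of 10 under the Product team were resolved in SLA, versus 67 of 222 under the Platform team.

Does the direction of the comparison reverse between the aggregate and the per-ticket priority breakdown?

P3: the Product team 113/198 = 57.1%, the Platform team 16/25 = 64.0% → the Platform team
P1: the Product team 29/82 = 35.4%, the Platform team 57/115 = 49.6% → the Platform team
P2: the Product team 40/86 = 46.5%, the Platform team 74/124 = 59.7% → the Platform team
P0: the Product team 2/10 = 20.0%, the Platform team 67/222 = 30.2% → the Platform team
Overall: the Product team 184/376 = 48.9%, the Platform team 214/486 = 44.0% → the Product team
The Platform team wins each ticket group but the Product team wins overall — the comparison reverses. The Platform team's tickets skew toward P0, which has a lower base rate.

Yes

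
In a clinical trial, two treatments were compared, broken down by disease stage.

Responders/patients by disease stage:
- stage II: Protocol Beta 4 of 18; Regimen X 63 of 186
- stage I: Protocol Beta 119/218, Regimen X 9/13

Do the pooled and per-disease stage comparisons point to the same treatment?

No

Stage II: Protocol Beta 4/18 = 22.2%, Regimen X 63/186 = 33.9% → Regimen X
Stage I: Protocol Beta 119/218 = 54.6%, Regimen X 9/13 = 69.2% → Regimen X
Overall: Protocol Beta 123/236 = 52.1%, Regimen X 72/199 = 36.2% → Protocol Beta
Regimen X wins each disease group but Protocol Beta wins overall — the comparison reverses. Regimen X's patients skew toward stage II, which has a lower base rate.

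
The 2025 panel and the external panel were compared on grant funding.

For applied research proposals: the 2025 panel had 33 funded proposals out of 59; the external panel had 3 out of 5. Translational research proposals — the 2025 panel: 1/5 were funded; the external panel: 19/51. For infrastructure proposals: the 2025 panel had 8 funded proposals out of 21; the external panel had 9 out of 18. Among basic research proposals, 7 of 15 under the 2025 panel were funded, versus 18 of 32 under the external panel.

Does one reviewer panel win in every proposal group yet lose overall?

Yes

Applied research: the 2025 panel 33/59 = 55.9%, the external panel 3/5 = 60.0% → the external panel
Translational research: the 2025 panel 1/5 = 20.0%, the external panel 19/51 = 37.3% → the external panel
Infrastructure: the 2025 panel 8/21 = 38.1%, the external panel 9/18 = 50.0% → the external panel
Basic research: the 2025 panel 7/15 = 46.7%, the external panel 18/32 = 56.2% → the external panel
Overall: the 2025 panel 49/100 = 49.0%, the external panel 49/106 = 46.2% → the 2025 panel
The external panel wins each proposal group but the 2025 panel wins overall — the comparison reverses. The external panel's proposals skew toward translational research, which has a lower base rate.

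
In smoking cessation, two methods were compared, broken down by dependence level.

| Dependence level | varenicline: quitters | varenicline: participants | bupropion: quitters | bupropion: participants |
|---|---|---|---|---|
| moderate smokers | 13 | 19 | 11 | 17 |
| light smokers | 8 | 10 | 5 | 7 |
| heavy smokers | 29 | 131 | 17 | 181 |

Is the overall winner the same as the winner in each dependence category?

Yes

Moderate smokers: varenicline 13/19 = 68.4%, bupropion 11/17 = 64.7% → varenicline
Light smokers: varenicline 8/10 = 80.0%, bupropion 5/7 = 71.4% → varenicline
Heavy smokers: varenicline 29/131 = 22.1%, bupropion 17/181 = 9.4% → varenicline
Overall: varenicline 50/160 = 31.2%, bupropion 33/205 = 16.1% → varenicline
Varenicline wins overall and in every dependence group — no reversal.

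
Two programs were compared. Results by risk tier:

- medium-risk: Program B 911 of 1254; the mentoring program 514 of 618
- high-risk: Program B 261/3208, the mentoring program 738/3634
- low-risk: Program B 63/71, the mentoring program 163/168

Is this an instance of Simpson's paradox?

No

Medium-risk: Program B 911/1254 = 72.6%, the mentoring program 514/618 = 83.2% → the mentoring program
High-risk: Program B 261/3208 = 8.1%, the mentoring program 738/3634 = 20.3% → the mentoring program
Low-risk: Program B 63/71 = 88.7%, the mentoring program 163/168 = 97.0% → the mentoring program
Overall: Program B 1235/4533 = 27.2%, the mentoring program 1415/4420 = 32.0% → the mentoring program
The mentoring program wins overall and in every risk group — no reversal.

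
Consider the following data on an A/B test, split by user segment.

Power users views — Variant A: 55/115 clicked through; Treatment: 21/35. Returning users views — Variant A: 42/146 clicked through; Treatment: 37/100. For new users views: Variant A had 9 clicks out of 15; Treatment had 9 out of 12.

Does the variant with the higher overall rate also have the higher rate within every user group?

Yes

Power users: Variant A 55/115 = 47.8%, Treatment 21/35 = 60.0% → Treatment
Returning users: Variant A 42/146 = 28.8%, Treatment 37/100 = 37.0% → Treatment
New users: Variant A 9/15 = 60.0%, Treatment 9/12 = 75.0% → Treatment
Overall: Variant A 106/276 = 38.4%, Treatment 67/147 = 45.6% → Treatment
Treatment wins overall and in every user group — no reversal.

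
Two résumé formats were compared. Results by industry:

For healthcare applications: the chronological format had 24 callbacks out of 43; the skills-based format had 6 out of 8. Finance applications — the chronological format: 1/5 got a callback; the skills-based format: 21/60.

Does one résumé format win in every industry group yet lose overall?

Yes

Healthcare: the chronological format 24/43 = 55.8%, the skills-based format 6/8 = 75.0% → the skills-based format
Finance: the chronological format 1/5 = 20.0%, the skills-based format 21/60 = 35.0% → the skills-based format
Overall: the chronological format 25/48 = 52.1%, the skills-based format 27/68 = 39.7% → the chronological format
The skills-based format wins each industry group but the chronological format wins overall — the comparison reverses. The skills-based format's applications skew toward finance, which has a lower base rate.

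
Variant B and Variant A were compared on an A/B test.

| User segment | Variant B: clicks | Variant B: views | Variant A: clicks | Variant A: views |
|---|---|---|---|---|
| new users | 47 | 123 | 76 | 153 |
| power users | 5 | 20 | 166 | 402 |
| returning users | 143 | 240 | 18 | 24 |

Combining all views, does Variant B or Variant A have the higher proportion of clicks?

New users: Variant B 47/123 = 38.2%, Variant A 76/153 = 49.7% → Variant A
Power users: Variant B 5/20 = 25.0%, Variant A 166/402 = 41.3% → Variant A
Returning users: Variant B 143/240 = 59.6%, Variant A 18/24 = 75.0% → Variant A
Overall: Variant B 195/383 = 50.9%, Variant A 260/579 = 44.9% → Variant B
(Variant A wins every user group but Variant B wins overall — Variant A's views skew toward the low-rate power users group.)

Variant B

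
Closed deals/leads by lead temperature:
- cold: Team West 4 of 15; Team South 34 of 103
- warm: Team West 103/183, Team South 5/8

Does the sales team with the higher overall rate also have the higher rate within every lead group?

Cold: Team West 4/15 = 26.7%, Team South 34/103 = 33.0% → Team South
Warm: Team West 103/183 = 56.3%, Team South 5/8 = 62.5% → Team South
Overall: Team West 107/198 = 54.0%, Team South 39/111 = 35.1% → Team West
Team South wins each lead group but Team West wins overall — the comparison reverses. Team South's leads skew toward cold, which has a lower base rate.

No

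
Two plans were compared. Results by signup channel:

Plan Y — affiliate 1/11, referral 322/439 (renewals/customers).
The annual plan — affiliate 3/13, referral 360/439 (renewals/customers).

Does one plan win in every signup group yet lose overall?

Affiliate: Plan Y 1/11 = 9.1%, the annual plan 3/13 = 23.1% → the annual plan
Referral: Plan Y 322/439 = 73.3%, the annual plan 360/439 = 82.0% → the annual plan
Overall: Plan Y 323/450 = 71.8%, the annual plan 363/452 = 80.3% → the annual plan
The annual plan wins overall and in every signup group — no reversal.

No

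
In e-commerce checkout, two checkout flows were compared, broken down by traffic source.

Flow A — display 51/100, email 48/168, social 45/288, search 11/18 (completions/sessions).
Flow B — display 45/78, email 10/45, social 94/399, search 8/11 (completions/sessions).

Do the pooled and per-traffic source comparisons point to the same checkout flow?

Display: Flow A 51/100 = 51.0%, Flow B 45/78 = 57.7% → Flow B
Email: Flow A 48/168 = 28.6%, Flow B 10/45 = 22.2% → Flow A
Social: Flow A 45/288 = 15.6%, Flow B 94/399 = 23.6% → Flow B
Search: Flow A 11/18 = 61.1%, Flow B 8/11 = 72.7% → Flow B
Overall: Flow A 155/574 = 27.0%, Flow B 157/533 = 29.5% → Flow B
Neither sweeps: Flow A wins 1 of 4 groups, Flow B wins 3. Flow B wins overall but not every group — no Simpson reversal.

No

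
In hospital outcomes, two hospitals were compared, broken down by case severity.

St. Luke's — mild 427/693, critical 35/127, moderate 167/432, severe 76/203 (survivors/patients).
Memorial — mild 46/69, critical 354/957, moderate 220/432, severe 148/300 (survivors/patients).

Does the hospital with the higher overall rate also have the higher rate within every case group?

Mild: St. Luke's 427/693 = 61.6%, Memorial 46/69 = 66.7% → Memorial
Critical: St. Luke's 35/127 = 27.6%, Memorial 354/957 = 37.0% → Memorial
Moderate: St. Luke's 167/432 = 38.7%, Memorial 220/432 = 50.9% → Memorial
Severe: St. Luke's 76/203 = 37.4%, Memorial 148/300 = 49.3% → Memorial
Overall: St. Luke's 705/1455 = 48.5%, Memorial 768/1758 = 43.7% → St. Luke's
Memorial wins each case group but St. Luke's wins overall — the comparison reverses. Memorial's patients skew toward critical, which has a lower base rate.

No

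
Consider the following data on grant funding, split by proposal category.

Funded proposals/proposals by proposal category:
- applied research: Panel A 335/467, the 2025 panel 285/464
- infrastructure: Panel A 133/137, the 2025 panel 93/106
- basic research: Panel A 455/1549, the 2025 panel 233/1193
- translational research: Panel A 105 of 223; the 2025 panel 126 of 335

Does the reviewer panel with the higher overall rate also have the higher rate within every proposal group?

Yes

Applied research: Panel A 335/467 = 71.7%, the 2025 panel 285/464 = 61.4% → Panel A
Infrastructure: Panel A 133/137 = 97.1%, the 2025 panel 93/106 = 87.7% → Panel A
Basic research: Panel A 455/1549 = 29.4%, the 2025 panel 233/1193 = 19.5% → Panel A
Translational research: Panel A 105/223 = 47.1%, the 2025 panel 126/335 = 37.6% → Panel A
Overall: Panel A 1028/2376 = 43.3%, the 2025 panel 737/2098 = 35.1% → Panel A
Panel A wins overall and in every proposal group — no reversal.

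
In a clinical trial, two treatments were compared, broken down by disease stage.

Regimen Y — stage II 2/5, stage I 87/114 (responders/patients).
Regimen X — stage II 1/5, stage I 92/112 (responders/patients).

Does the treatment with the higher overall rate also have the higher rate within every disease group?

Stage II: Regimen Y 2/5 = 40.0%, Regimen X 1/5 = 20.0% → Regimen Y
Stage I: Regimen Y 87/114 = 76.3%, Regimen X 92/112 = 82.1% → Regimen X
Overall: Regimen Y 89/119 = 74.8%, Regimen X 93/117 = 79.5% → Regimen X
Neither sweeps: Regimen Y wins 1 of 2 groups, Regimen X wins 1. Regimen X wins overall but not every group — no Simpson reversal.

No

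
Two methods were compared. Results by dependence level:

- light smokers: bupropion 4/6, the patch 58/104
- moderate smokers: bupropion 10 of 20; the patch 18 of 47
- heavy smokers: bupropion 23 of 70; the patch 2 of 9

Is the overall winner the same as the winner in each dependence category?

Light smokers: bupropion 4/6 = 66.7%, the patch 58/104 = 55.8% → bupropion
Moderate smokers: bupropion 10/20 = 50.0%, the patch 18/47 = 38.3% → bupropion
Heavy smokers: bupropion 23/70 = 32.9%, the patch 2/9 = 22.2% → bupropion
Overall: bupropion 37/96 = 38.5%, the patch 78/160 = 48.8% → the patch
Bupropion wins each dependence group but the patch wins overall — the comparison reverses. Bupropion's participants skew toward heavy smokers, which has a lower base rate.

No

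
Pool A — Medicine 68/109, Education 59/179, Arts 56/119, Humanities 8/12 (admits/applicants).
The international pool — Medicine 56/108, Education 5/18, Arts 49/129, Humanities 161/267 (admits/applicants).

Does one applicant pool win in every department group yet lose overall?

Yes

Medicine: Pool A 68/109 = 62.4%, the international pool 56/108 = 51.9% → Pool A
Education: Pool A 59/179 = 33.0%, the international pool 5/18 = 27.8% → Pool A
Arts: Pool A 56/119 = 47.1%, the international pool 49/129 = 38.0% → Pool A
Humanities: Pool A 8/12 = 66.7%, the international pool 161/267 = 60.3% → Pool A
Overall: Pool A 191/419 = 45.6%, the international pool 271/522 = 51.9% → the international pool
Pool A wins each department group but the international pool wins overall — the comparison reverses. Pool A's applicants skew toward Education, which has a lower base rate.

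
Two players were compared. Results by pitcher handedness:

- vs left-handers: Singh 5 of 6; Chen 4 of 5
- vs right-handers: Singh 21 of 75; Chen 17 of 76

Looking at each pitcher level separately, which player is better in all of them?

Vs left-handers: Singh 5/6 = 83.3%, Chen 4/5 = 80.0% → Singh
Vs right-handers: Singh 21/75 = 28.0%, Chen 17/76 = 22.4% → Singh
Singh has the higher rate in both groups.

Singh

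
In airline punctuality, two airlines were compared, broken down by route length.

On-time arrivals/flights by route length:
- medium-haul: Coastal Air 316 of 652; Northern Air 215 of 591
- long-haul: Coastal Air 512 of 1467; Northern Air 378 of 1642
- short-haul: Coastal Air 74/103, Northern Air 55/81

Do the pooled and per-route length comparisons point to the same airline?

Yes

Medium-haul: Coastal Air 316/652 = 48.5%, Northern Air 215/591 = 36.4% → Coastal Air
Long-haul: Coastal Air 512/1467 = 34.9%, Northern Air 378/1642 = 23.0% → Coastal Air
Short-haul: Coastal Air 74/103 = 71.8%, Northern Air 55/81 = 67.9% → Coastal Air
Overall: Coastal Air 902/2222 = 40.6%, Northern Air 648/2314 = 28.0% → Coastal Air
Coastal Air wins overall and in every route group — no reversal.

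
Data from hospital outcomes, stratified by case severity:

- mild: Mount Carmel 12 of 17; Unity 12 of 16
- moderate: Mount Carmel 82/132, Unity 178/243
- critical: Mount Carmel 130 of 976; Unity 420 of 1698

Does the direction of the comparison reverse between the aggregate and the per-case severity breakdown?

No

Mild: Mount Carmel 12/17 = 70.6%, Unity 12/16 = 75.0% → Unity
Moderate: Mount Carmel 82/132 = 62.1%, Unity 178/243 = 73.3% → Unity
Critical: Mount Carmel 130/976 = 13.3%, Unity 420/1698 = 24.7% → Unity
Overall: Mount Carmel 224/1125 = 19.9%, Unity 610/1957 = 31.2% → Unity
Unity wins overall and in every case group — no reversal.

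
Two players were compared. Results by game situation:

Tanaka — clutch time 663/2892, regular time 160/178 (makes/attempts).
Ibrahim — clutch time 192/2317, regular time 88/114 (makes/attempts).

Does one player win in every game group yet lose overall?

No

Clutch time: Tanaka 663/2892 = 22.9%, Ibrahim 192/2317 = 8.3% → Tanaka
Regular time: Tanaka 160/178 = 89.9%, Ibrahim 88/114 = 77.2% → Tanaka
Overall: Tanaka 823/3070 = 26.8%, Ibrahim 280/2431 = 11.5% → Tanaka
Tanaka wins overall and in every game group — no reversal.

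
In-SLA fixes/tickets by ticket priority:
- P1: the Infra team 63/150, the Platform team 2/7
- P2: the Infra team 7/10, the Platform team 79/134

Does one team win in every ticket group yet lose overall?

Yes

P1: the Infra team 63/150 = 42.0%, the Platform team 2/7 = 28.6% → the Infra team
P2: the Infra team 7/10 = 70.0%, the Platform team 79/134 = 59.0% → the Infra team
Overall: the Infra team 70/160 = 43.8%, the Platform team 81/141 = 57.4% → the Platform team
The Infra team wins each ticket group but the Platform team wins overall — the comparison reverses. The Infra team's tickets skew toward P1, which has a lower base rate.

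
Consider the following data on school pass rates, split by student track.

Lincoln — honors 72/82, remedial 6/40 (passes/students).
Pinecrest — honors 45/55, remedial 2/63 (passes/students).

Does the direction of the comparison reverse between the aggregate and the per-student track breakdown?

Honors: Lincoln 72/82 = 87.8%, Pinecrest 45/55 = 81.8% → Lincoln
Remedial: Lincoln 6/40 = 15.0%, Pinecrest 2/63 = 3.2% → Lincoln
Overall: Lincoln 78/122 = 63.9%, Pinecrest 47/118 = 39.8% → Lincoln
Lincoln wins overall and in every student group — no reversal.

No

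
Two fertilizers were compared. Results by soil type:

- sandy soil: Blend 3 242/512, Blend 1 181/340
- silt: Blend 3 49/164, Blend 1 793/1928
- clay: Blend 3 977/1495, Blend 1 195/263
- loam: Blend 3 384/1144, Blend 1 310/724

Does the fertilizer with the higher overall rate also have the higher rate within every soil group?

No

Sandy soil: Blend 3 242/512 = 47.3%, Blend 1 181/340 = 53.2% → Blend 1
Silt: Blend 3 49/164 = 29.9%, Blend 1 793/1928 = 41.1% → Blend 1
Clay: Blend 3 977/1495 = 65.4%, Blend 1 195/263 = 74.1% → Blend 1
Loam: Blend 3 384/1144 = 33.6%, Blend 1 310/724 = 42.8% → Blend 1
Overall: Blend 3 1652/3315 = 49.8%, Blend 1 1479/3255 = 45.4% → Blend 3
Blend 1 wins each soil group but Blend 3 wins overall — the comparison reverses. Blend 1's plots skew toward silt, which has a lower base rate.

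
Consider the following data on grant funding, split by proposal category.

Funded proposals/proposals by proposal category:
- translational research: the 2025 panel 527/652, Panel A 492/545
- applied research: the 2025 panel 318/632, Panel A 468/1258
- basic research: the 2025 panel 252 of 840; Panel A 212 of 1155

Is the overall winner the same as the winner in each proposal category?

Translational research: the 2025 panel 527/652 = 80.8%, Panel A 492/545 = 90.3% → Panel A
Applied research: the 2025 panel 318/632 = 50.3%, Panel A 468/1258 = 37.2% → the 2025 panel
Basic research: the 2025 panel 252/840 = 30.0%, Panel A 212/1155 = 18.4% → the 2025 panel
Overall: the 2025 panel 1097/2124 = 51.6%, Panel A 1172/2958 = 39.6% → the 2025 panel
Neither sweeps: the 2025 panel wins 2 of 3 groups, Panel A wins 1. The 2025 panel wins overall but not every group — no Simpson reversal.

No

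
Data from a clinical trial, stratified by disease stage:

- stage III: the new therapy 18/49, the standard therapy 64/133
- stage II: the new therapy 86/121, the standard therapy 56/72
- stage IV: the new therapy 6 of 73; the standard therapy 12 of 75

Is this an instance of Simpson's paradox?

No

Stage III: the new therapy 18/49 = 36.7%, the standard therapy 64/133 = 48.1% → the standard therapy
Stage II: the new therapy 86/121 = 71.1%, the standard therapy 56/72 = 77.8% → the standard therapy
Stage IV: the new therapy 6/73 = 8.2%, the standard therapy 12/75 = 16.0% → the standard therapy
Overall: the new therapy 110/243 = 45.3%, the standard therapy 132/280 = 47.1% → the standard therapy
The standard therapy wins overall and in every disease group — no reversal.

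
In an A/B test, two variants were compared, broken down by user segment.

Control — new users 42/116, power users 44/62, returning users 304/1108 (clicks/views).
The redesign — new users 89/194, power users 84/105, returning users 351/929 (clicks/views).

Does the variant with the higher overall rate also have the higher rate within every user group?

Yes

New users: Control 42/116 = 36.2%, the redesign 89/194 = 45.9% → the redesign
Power users: Control 44/62 = 71.0%, the redesign 84/105 = 80.0% → the redesign
Returning users: Control 304/1108 = 27.4%, the redesign 351/929 = 37.8% → the redesign
Overall: Control 390/1286 = 30.3%, the redesign 524/1228 = 42.7% → the redesign
The redesign wins overall and in every user group — no reversal.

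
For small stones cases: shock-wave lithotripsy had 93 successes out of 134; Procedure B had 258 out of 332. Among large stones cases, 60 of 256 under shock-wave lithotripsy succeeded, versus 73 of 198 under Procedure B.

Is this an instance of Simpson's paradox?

No

Small stones: shock-wave lithotripsy 93/134 = 69.4%, Procedure B 258/332 = 77.7% → Procedure B
Large stones: shock-wave lithotripsy 60/256 = 23.4%, Procedure B 73/198 = 36.9% → Procedure B
Overall: shock-wave lithotripsy 153/390 = 39.2%, Procedure B 331/530 = 62.5% → Procedure B
Procedure B wins overall and in every stone group — no reversal.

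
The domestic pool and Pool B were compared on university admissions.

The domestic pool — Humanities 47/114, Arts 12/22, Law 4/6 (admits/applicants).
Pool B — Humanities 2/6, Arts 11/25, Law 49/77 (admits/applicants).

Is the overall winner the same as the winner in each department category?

No

Humanities: the domestic pool 47/114 = 41.2%, Pool B 2/6 = 33.3% → the domestic pool
Arts: the domestic pool 12/22 = 54.5%, Pool B 11/25 = 44.0% → the domestic pool
Law: the domestic pool 4/6 = 66.7%, Pool B 49/77 = 63.6% → the domestic pool
Overall: the domestic pool 63/142 = 44.4%, Pool B 62/108 = 57.4% → Pool B
The domestic pool wins each department group but Pool B wins overall — the comparison reverses. The domestic pool's applicants skew toward Humanities, which has a lower base rate.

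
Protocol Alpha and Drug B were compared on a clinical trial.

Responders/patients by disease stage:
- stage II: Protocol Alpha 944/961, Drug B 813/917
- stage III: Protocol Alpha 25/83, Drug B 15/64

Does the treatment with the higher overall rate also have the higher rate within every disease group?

Stage II: Protocol Alpha 944/961 = 98.2%, Drug B 813/917 = 88.7% → Protocol Alpha
Stage III: Protocol Alpha 25/83 = 30.1%, Drug B 15/64 = 23.4% → Protocol Alpha
Overall: Protocol Alpha 969/1044 = 92.8%, Drug B 828/981 = 84.4% → Protocol Alpha
Protocol Alpha wins overall and in every disease group — no reversal.

Yes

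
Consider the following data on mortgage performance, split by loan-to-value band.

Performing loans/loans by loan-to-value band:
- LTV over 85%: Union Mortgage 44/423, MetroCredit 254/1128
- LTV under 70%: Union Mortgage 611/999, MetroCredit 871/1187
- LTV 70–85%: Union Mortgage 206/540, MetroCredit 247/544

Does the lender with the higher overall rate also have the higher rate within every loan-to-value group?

Yes

LTV over 85%: Union Mortgage 44/423 = 10.4%, MetroCredit 254/1128 = 22.5% → MetroCredit
LTV under 70%: Union Mortgage 611/999 = 61.2%, MetroCredit 871/1187 = 73.4% → MetroCredit
LTV 70–85%: Union Mortgage 206/540 = 38.1%, MetroCredit 247/544 = 45.4% → MetroCredit
Overall: Union Mortgage 861/1962 = 43.9%, MetroCredit 1372/2859 = 48.0% → MetroCredit
MetroCredit wins overall and in every loan-to-value group — no reversal.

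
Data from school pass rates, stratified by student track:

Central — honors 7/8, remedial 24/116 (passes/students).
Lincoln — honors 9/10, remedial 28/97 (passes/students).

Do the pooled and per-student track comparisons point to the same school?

Honors: Central 7/8 = 87.5%, Lincoln 9/10 = 90.0% → Lincoln
Remedial: Central 24/116 = 20.7%, Lincoln 28/97 = 28.9% → Lincoln
Overall: Central 31/124 = 25.0%, Lincoln 37/107 = 34.6% → Lincoln
Lincoln wins overall and in every student group — no reversal.

Yes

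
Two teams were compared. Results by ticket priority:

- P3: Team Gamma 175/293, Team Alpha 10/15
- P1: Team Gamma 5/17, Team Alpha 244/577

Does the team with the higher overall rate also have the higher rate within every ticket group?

P3: Team Gamma 175/293 = 59.7%, Team Alpha 10/15 = 66.7% → Team Alpha
P1: Team Gamma 5/17 = 29.4%, Team Alpha 244/577 = 42.3% → Team Alpha
Overall: Team Gamma 180/310 = 58.1%, Team Alpha 254/592 = 42.9% → Team Gamma
Team Alpha wins each ticket group but Team Gamma wins overall — the comparison reverses. Team Alpha's tickets skew toward P1, which has a lower base rate.

No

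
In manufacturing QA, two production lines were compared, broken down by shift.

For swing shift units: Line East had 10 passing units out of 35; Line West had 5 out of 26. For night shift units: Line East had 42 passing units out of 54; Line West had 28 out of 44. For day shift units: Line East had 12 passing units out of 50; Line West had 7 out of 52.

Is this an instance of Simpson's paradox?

No

Swing shift: Line East 10/35 = 28.6%, Line West 5/26 = 19.2% → Line East
Night shift: Line East 42/54 = 77.8%, Line West 28/44 = 63.6% → Line East
Day shift: Line East 12/50 = 24.0%, Line West 7/52 = 13.5% → Line East
Overall: Line East 64/139 = 46.0%, Line West 40/122 = 32.8% → Line East
Line East wins overall and in every shift group — no reversal.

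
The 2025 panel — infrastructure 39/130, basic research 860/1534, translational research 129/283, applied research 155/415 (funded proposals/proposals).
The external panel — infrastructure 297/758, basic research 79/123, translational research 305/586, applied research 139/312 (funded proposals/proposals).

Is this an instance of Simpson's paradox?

Infrastructure: the 2025 panel 39/130 = 30.0%, the external panel 297/758 = 39.2% → the external panel
Basic research: the 2025 panel 860/1534 = 56.1%, the external panel 79/123 = 64.2% → the external panel
Translational research: the 2025 panel 129/283 = 45.6%, the external panel 305/586 = 52.0% → the external panel
Applied research: the 2025 panel 155/415 = 37.3%, the external panel 139/312 = 44.6% → the external panel
Overall: the 2025 panel 1183/2362 = 50.1%, the external panel 820/1779 = 46.1% → the 2025 panel
The external panel wins each proposal group but the 2025 panel wins overall — the comparison reverses. The external panel's proposals skew toward infrastructure, which has a lower base rate.

Yes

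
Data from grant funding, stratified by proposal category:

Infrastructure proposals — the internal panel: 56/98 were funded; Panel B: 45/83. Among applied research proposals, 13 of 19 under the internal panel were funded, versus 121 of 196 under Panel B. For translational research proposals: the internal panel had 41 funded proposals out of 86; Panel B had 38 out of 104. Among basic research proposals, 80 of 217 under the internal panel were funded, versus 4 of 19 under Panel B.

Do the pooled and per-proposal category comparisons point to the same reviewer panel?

Infrastructure: the internal panel 56/98 = 57.1%, Panel B 45/83 = 54.2% → the internal panel
Applied research: the internal panel 13/19 = 68.4%, Panel B 121/196 = 61.7% → the internal panel
Translational research: the internal panel 41/86 = 47.7%, Panel B 38/104 = 36.5% → the internal panel
Basic research: the internal panel 80/217 = 36.9%, Panel B 4/19 = 21.1% → the internal panel
Overall: the internal panel 190/420 = 45.2%, Panel B 208/402 = 51.7% → Panel B
The internal panel wins each proposal group but Panel B wins overall — the comparison reverses. The internal panel's proposals skew toward basic research, which has a lower base rate.

No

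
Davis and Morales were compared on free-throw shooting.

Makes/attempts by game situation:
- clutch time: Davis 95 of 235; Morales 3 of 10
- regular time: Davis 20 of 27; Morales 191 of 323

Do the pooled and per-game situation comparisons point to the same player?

Clutch time: Davis 95/235 = 40.4%, Morales 3/10 = 30.0% → Davis
Regular time: Davis 20/27 = 74.1%, Morales 191/323 = 59.1% → Davis
Overall: Davis 115/262 = 43.9%, Morales 194/333 = 58.3% → Morales
Davis wins each game group but Morales wins overall — the comparison reverses. Davis's attempts skew toward clutch time, which has a lower base rate.

No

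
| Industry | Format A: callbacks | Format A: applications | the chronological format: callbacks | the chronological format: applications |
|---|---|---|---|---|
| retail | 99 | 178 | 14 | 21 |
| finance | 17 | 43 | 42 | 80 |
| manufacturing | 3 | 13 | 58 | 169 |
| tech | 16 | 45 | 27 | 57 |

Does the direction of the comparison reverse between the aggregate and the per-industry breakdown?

Retail: Format A 99/178 = 55.6%, the chronological format 14/21 = 66.7% → the chronological format
Finance: Format A 17/43 = 39.5%, the chronological format 42/80 = 52.5% → the chronological format
Manufacturing: Format A 3/13 = 23.1%, the chronological format 58/169 = 34.3% → the chronological format
Tech: Format A 16/45 = 35.6%, the chronological format 27/57 = 47.4% → the chronological format
Overall: Format A 135/279 = 48.4%, the chronological format 141/327 = 43.1% → Format A
The chronological format wins each industry group but Format A wins overall — the comparison reverses. The chronological format's applications skew toward manufacturing, which has a lower base rate.

Yes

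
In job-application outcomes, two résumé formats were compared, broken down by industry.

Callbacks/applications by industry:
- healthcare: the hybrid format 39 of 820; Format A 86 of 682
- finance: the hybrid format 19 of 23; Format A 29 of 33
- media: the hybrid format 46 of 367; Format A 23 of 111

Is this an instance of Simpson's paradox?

Healthcare: the hybrid format 39/820 = 4.8%, Format A 86/682 = 12.6% → Format A
Finance: the hybrid format 19/23 = 82.6%, Format A 29/33 = 87.9% → Format A
Media: the hybrid format 46/367 = 12.5%, Format A 23/111 = 20.7% → Format A
Overall: the hybrid format 104/1210 = 8.6%, Format A 138/826 = 16.7% → Format A
Format A wins overall and in every industry group — no reversal.

No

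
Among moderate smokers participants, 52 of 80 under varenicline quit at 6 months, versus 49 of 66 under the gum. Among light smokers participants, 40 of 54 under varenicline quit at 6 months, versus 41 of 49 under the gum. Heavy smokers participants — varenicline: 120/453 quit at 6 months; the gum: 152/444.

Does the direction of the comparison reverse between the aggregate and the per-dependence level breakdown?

No

Moderate smokers: varenicline 52/80 = 65.0%, the gum 49/66 = 74.2% → the gum
Light smokers: varenicline 40/54 = 74.1%, the gum 41/49 = 83.7% → the gum
Heavy smokers: varenicline 120/453 = 26.5%, the gum 152/444 = 34.2% → the gum
Overall: varenicline 212/587 = 36.1%, the gum 242/559 = 43.3% → the gum
The gum wins overall and in every dependence group — no reversal.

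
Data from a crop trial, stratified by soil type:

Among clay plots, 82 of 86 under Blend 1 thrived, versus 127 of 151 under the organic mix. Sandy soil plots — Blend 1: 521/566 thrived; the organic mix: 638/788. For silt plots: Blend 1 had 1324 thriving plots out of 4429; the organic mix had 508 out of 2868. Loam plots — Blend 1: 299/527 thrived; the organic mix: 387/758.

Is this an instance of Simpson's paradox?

Clay: Blend 1 82/86 = 95.3%, the organic mix 127/151 = 84.1% → Blend 1
Sandy soil: Blend 1 521/566 = 92.0%, the organic mix 638/788 = 81.0% → Blend 1
Silt: Blend 1 1324/4429 = 29.9%, the organic mix 508/2868 = 17.7% → Blend 1
Loam: Blend 1 299/527 = 56.7%, the organic mix 387/758 = 51.1% → Blend 1
Overall: Blend 1 2226/5608 = 39.7%, the organic mix 1660/4565 = 36.4% → Blend 1
Blend 1 wins overall and in every soil group — no reversal.

No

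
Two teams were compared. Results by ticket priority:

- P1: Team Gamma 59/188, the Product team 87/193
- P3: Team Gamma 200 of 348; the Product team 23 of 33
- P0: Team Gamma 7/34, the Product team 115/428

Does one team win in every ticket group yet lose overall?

P1: Team Gamma 59/188 = 31.4%, the Product team 87/193 = 45.1% → the Product team
P3: Team Gamma 200/348 = 57.5%, the Product team 23/33 = 69.7% → the Product team
P0: Team Gamma 7/34 = 20.6%, the Product team 115/428 = 26.9% → the Product team
Overall: Team Gamma 266/570 = 46.7%, the Product team 225/654 = 34.4% → Team Gamma
The Product team wins each ticket group but Team Gamma wins overall — the comparison reverses. The Product team's tickets skew toward P0, which has a lower base rate.

Yes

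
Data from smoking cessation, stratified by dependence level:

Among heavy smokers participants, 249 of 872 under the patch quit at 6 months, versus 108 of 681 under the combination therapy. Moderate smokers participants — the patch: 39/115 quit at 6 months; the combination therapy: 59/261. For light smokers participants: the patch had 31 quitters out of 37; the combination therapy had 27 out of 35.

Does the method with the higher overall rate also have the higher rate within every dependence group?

Heavy smokers: the patch 249/872 = 28.6%, the combination therapy 108/681 = 15.9% → the patch
Moderate smokers: the patch 39/115 = 33.9%, the combination therapy 59/261 = 22.6% → the patch
Light smokers: the patch 31/37 = 83.8%, the combination therapy 27/35 = 77.1% → the patch
Overall: the patch 319/1024 = 31.2%, the combination therapy 194/977 = 19.9% → the patch
The patch wins overall and in every dependence group — no reversal.

Yes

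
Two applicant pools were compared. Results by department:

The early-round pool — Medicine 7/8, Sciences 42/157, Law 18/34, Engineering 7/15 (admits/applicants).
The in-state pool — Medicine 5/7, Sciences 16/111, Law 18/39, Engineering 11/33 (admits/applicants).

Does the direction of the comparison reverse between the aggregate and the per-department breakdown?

Medicine: the early-round pool 7/8 = 87.5%, the in-state pool 5/7 = 71.4% → the early-round pool
Sciences: the early-round pool 42/157 = 26.8%, the in-state pool 16/111 = 14.4% → the early-round pool
Law: the early-round pool 18/34 = 52.9%, the in-state pool 18/39 = 46.2% → the early-round pool
Engineering: the early-round pool 7/15 = 46.7%, the in-state pool 11/33 = 33.3% → the early-round pool
Overall: the early-round pool 74/214 = 34.6%, the in-state pool 50/190 = 26.3% → the early-round pool
The early-round pool wins overall and in every department group — no reversal.

No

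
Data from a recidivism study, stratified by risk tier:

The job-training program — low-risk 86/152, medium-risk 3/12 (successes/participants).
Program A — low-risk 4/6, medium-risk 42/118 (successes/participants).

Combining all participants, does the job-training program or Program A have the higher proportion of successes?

the job-training program

Low-risk: the job-training program 86/152 = 56.6%, Program A 4/6 = 66.7% → Program A
Medium-risk: the job-training program 3/12 = 25.0%, Program A 42/118 = 35.6% → Program A
Overall: the job-training program 89/164 = 54.3%, Program A 46/124 = 37.1% → the job-training program
(Program A wins every risk group but the job-training program wins overall — Program A's participants skew toward the low-rate medium-risk group.)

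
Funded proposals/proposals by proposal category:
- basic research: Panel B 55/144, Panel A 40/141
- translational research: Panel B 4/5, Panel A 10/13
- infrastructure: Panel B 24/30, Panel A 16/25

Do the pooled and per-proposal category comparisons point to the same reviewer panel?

Yes

Basic research: Panel B 55/144 = 38.2%, Panel A 40/141 = 28.4% → Panel B
Translational research: Panel B 4/5 = 80.0%, Panel A 10/13 = 76.9% → Panel B
Infrastructure: Panel B 24/30 = 80.0%, Panel A 16/25 = 64.0% → Panel B
Overall: Panel B 83/179 = 46.4%, Panel A 66/179 = 36.9% → Panel B
Panel B wins overall and in every proposal group — no reversal.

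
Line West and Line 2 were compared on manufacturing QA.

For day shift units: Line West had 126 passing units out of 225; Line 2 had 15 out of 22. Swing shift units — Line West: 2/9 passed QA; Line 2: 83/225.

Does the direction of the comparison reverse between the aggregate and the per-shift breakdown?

Day shift: Line West 126/225 = 56.0%, Line 2 15/22 = 68.2% → Line 2
Swing shift: Line West 2/9 = 22.2%, Line 2 83/225 = 36.9% → Line 2
Overall: Line West 128/234 = 54.7%, Line 2 98/247 = 39.7% → Line West
Line 2 wins each shift group but Line West wins overall — the comparison reverses. Line 2's units skew toward swing shift, which has a lower base rate.

Yes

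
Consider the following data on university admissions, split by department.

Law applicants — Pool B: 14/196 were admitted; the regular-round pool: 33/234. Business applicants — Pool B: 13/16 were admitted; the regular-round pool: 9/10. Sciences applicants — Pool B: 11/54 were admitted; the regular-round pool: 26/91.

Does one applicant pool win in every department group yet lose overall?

No

Law: Pool B 14/196 = 7.1%, the regular-round pool 33/234 = 14.1% → the regular-round pool
Business: Pool B 13/16 = 81.2%, the regular-round pool 9/10 = 90.0% → the regular-round pool
Sciences: Pool B 11/54 = 20.4%, the regular-round pool 26/91 = 28.6% → the regular-round pool
Overall: Pool B 38/266 = 14.3%, the regular-round pool 68/335 = 20.3% → the regular-round pool
The regular-round pool wins overall and in every department group — no reversal.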